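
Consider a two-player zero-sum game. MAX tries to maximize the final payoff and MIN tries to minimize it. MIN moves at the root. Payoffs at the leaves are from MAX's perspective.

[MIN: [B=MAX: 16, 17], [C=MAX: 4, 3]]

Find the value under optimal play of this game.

4

B (MAX): max(16, 17) = 17
C (MAX): max(4, 3) = 4
Root (MIN): min(17, 4) = 4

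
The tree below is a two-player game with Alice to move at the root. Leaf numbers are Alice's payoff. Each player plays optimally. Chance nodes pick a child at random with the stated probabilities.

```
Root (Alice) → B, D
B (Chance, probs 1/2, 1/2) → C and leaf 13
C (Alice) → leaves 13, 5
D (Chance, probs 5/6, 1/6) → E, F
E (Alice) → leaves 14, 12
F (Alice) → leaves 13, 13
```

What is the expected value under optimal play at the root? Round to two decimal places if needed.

C (Alice): max(13, 5) = 13
B (Chance): 1/2·13 + 1/2·13 = 13
E (Alice): max(14, 12) = 14
F (Alice): max(13, 13) = 13
D (Chance): 5/6·14 + 1/6·13 = 13.83
Root (Alice): max(13, 13.83) = 13.83

13.83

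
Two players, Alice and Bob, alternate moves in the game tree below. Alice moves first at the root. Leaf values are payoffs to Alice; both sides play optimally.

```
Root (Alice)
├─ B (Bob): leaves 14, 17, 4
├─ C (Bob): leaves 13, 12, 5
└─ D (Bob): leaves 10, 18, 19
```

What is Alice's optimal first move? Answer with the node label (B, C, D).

D

B (Bob): min(14, 17, 4) = 4
C (Bob): min(13, 12, 5) = 5
D (Bob): min(10, 18, 19) = 10
Root (Alice): max(4, 5, 10) = 10
Alice picks the child with the highest value: D (value 10).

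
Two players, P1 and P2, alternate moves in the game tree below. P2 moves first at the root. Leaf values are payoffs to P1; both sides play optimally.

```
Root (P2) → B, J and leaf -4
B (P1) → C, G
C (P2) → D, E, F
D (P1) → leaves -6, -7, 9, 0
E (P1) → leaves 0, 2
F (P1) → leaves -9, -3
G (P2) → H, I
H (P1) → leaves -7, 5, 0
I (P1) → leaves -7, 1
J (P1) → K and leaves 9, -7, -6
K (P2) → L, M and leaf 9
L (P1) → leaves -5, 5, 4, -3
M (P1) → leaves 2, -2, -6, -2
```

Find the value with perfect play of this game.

D (P1): max(-6, -7, 9, 0) = 9
E (P1): max(0, 2) = 2
F (P1): max(-9, -3) = -3
C (P2): min(9, 2, -3) = -3
H (P1): max(-7, 5, 0) = 5
I (P1): max(-7, 1) = 1
G (P2): min(5, 1) = 1
B (P1): max(-3, 1) = 1
L (P1): max(-5, 5, 4, -3) = 5
M (P1): max(2, -2, -6, -2) = 2
K (P2): min(5, 2, 9) = 2
J (P1): max(2, 9, -7, -6) = 9
Root (P2): min(1, 9, -4) = -4

-4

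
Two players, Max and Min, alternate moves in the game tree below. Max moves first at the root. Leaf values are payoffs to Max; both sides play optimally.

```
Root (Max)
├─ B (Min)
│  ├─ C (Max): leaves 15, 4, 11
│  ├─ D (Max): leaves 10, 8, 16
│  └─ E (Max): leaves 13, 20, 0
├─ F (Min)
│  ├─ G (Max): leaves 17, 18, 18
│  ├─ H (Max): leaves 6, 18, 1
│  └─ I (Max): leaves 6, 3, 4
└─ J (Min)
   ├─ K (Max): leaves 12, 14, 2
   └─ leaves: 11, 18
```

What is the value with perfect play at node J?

K: max(12, 14, 2) = 14
J: min(14, 11, 18) = 11

11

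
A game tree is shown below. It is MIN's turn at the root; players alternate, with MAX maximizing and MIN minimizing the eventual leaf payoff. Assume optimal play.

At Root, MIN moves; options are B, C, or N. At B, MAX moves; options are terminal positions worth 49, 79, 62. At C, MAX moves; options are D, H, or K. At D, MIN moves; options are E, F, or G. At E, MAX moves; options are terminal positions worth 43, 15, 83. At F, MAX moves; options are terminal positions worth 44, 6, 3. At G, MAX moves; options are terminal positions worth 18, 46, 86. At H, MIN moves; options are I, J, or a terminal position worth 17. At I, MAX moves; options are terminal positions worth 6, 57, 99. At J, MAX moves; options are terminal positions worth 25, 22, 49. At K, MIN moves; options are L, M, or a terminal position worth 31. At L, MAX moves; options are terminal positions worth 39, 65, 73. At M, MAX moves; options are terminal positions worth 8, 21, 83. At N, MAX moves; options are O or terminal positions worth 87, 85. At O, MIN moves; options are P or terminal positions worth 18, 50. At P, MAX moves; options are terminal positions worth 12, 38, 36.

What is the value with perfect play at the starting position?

44

B (MAX): max(49, 79, 62) = 79
E (MAX): max(43, 15, 83) = 83
F (MAX): max(44, 6, 3) = 44
G (MAX): max(18, 46, 86) = 86
D (MIN): min(83, 44, 86) = 44
I (MAX): max(6, 57, 99) = 99
J (MAX): max(25, 22, 49) = 49
H (MIN): min(99, 49, 17) = 17
L (MAX): max(39, 65, 73) = 73
M (MAX): max(8, 21, 83) = 83
K (MIN): min(73, 83, 31) = 31
C (MAX): max(44, 17, 31) = 44
P (MAX): max(12, 38, 36) = 38
O (MIN): min(38, 18, 50) = 18
N (MAX): max(18, 87, 85) = 87
Root (MIN): min(79, 44, 87) = 44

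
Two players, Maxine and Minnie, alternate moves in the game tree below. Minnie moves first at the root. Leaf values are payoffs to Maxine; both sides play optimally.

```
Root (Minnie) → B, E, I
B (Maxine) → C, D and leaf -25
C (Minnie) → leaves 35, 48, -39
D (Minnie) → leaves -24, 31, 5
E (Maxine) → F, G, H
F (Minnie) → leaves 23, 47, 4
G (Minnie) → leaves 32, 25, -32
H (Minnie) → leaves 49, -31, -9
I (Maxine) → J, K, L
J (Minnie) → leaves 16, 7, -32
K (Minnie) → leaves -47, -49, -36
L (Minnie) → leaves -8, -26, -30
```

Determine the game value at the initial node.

-30

C (Minnie): min(35, 48, -39) = -39
D (Minnie): min(-24, 31, 5) = -24
B (Maxine): max(-39, -24, -25) = -24
F (Minnie): min(23, 47, 4) = 4
G (Minnie): min(32, 25, -32) = -32
H (Minnie): min(49, -31, -9) = -31
E (Maxine): max(4, -32, -31) = 4
J (Minnie): min(16, 7, -32) = -32
K (Minnie): min(-47, -49, -36) = -49
L (Minnie): min(-8, -26, -30) = -30
I (Maxine): max(-32, -49, -30) = -30
Root (Minnie): min(-24, 4, -30) = -30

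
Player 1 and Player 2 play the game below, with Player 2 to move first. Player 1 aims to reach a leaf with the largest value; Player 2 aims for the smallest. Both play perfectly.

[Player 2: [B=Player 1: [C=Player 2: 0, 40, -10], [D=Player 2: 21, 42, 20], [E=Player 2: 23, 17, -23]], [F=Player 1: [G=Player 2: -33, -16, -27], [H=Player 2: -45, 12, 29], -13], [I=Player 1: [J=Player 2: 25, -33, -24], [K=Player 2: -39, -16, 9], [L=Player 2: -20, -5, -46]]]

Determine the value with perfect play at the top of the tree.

C (Player 2): min(0, 40, -10) = -10
D (Player 2): min(21, 42, 20) = 20
E (Player 2): min(23, 17, -23) = -23
B (Player 1): max(-10, 20, -23) = 20
G (Player 2): min(-33, -16, -27) = -33
H (Player 2): min(-45, 12, 29) = -45
F (Player 1): max(-33, -45, -13) = -13
J (Player 2): min(25, -33, -24) = -33
K (Player 2): min(-39, -16, 9) = -39
L (Player 2): min(-20, -5, -46) = -46
I (Player 1): max(-33, -39, -46) = -33
Root (Player 2): min(20, -13, -33) = -33

-33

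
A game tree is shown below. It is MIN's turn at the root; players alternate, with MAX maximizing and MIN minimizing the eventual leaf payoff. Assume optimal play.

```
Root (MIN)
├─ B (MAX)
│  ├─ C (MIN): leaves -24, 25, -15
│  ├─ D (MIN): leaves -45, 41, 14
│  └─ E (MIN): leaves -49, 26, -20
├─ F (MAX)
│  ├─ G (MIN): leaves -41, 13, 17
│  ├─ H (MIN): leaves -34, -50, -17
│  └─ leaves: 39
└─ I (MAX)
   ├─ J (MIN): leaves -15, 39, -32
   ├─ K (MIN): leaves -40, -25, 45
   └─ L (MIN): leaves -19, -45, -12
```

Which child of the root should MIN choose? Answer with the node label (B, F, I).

I

C (MIN): min(-24, 25, -15) = -24
D (MIN): min(-45, 41, 14) = -45
E (MIN): min(-49, 26, -20) = -49
B (MAX): max(-24, -45, -49) = -24
G (MIN): min(-41, 13, 17) = -41
H (MIN): min(-34, -50, -17) = -50
F (MAX): max(-41, -50, 39) = 39
J (MIN): min(-15, 39, -32) = -32
K (MIN): min(-40, -25, 45) = -40
L (MIN): min(-19, -45, -12) = -45
I (MAX): max(-32, -40, -45) = -32
Root (MIN): min(-24, 39, -32) = -32
MIN picks the child with the lowest value: I (value -32).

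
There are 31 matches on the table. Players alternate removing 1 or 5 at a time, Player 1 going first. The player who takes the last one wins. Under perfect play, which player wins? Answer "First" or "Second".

Mark each pile size as W (mover wins) or L (mover loses):
i:   0  1  2  3  4  5  6  7  8  9 10 11 12 13 14 15 16 17 18 19 20 21 22 23 24 25 26 27 28 29 30 31
     L  W  L  W  L  W  L  W  L  W  L  W  L  W  L  W  L  W  L  W  L  W  L  W  L  W  L  W  L  W  L  W
Position 31 is W, so the first player wins.

First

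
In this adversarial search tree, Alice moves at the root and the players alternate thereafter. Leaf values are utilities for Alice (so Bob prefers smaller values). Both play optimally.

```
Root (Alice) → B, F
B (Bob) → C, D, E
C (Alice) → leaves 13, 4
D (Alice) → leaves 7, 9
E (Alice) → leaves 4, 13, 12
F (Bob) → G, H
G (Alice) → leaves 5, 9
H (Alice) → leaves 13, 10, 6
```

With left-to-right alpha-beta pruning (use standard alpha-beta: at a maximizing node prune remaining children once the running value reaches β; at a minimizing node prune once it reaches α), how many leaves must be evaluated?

C [α=-∞,β=+∞]: v=13
D [α=-∞,β=13]: v=9
E [α=-∞,β=9]: v=13 after child 2 ≥ β → β-cutoff, skip 1
B [α=-∞,β=+∞]: v=9
G [α=9,β=+∞]: v=9
F [α=9,β=+∞]: v=9 after child 1 ≤ α → α-cutoff, skip 1
Root [α=-∞,β=+∞]: v=9
Leaves evaluated: 8 of 12.

8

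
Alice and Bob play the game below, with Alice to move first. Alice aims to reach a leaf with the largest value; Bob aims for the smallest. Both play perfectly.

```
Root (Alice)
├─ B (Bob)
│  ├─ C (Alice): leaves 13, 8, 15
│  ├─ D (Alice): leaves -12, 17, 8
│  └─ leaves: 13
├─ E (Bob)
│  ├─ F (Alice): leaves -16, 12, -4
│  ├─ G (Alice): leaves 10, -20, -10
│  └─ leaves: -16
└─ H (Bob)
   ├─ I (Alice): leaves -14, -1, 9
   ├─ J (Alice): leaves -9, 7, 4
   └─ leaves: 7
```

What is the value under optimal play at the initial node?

C (Alice): max(13, 8, 15) = 15
D (Alice): max(-12, 17, 8) = 17
B (Bob): min(15, 17, 13) = 13
F (Alice): max(-16, 12, -4) = 12
G (Alice): max(10, -20, -10) = 10
E (Bob): min(12, 10, -16) = -16
I (Alice): max(-14, -1, 9) = 9
J (Alice): max(-9, 7, 4) = 7
H (Bob): min(9, 7, 7) = 7
Root (Alice): max(13, -16, 7) = 13

13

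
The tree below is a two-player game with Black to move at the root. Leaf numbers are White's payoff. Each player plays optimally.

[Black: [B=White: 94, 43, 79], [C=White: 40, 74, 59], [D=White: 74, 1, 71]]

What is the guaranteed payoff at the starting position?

B (White): max(94, 43, 79) = 94
C (White): max(40, 74, 59) = 74
D (White): max(74, 1, 71) = 74
Root (Black): min(94, 74, 74) = 74

74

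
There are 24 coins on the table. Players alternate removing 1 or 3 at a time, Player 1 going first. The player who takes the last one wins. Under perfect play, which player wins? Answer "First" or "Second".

Second

Compute winning (W) and losing (L) positions by backward induction:
i:   0  1  2  3  4  5  6  7  8  9 10 11 12 13 14 15 16 17 18 19 20 21 22 23 24
     L  W  L  W  L  W  L  W  L  W  L  W  L  W  L  W  L  W  L  W  L  W  L  W  L
Position 24 is L, so the second player wins.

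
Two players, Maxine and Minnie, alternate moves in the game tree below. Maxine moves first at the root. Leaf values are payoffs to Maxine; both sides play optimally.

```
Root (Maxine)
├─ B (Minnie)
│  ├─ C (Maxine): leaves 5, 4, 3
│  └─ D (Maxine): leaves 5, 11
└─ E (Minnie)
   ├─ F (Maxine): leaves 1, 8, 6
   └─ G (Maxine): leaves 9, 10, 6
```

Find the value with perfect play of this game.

8

C (Maxine): max(5, 4, 3) = 5
D (Maxine): max(5, 11) = 11
B (Minnie): min(5, 11) = 5
F (Maxine): max(1, 8, 6) = 8
G (Maxine): max(9, 10, 6) = 10
E (Minnie): min(8, 10) = 8
Root (Maxine): max(5, 8) = 8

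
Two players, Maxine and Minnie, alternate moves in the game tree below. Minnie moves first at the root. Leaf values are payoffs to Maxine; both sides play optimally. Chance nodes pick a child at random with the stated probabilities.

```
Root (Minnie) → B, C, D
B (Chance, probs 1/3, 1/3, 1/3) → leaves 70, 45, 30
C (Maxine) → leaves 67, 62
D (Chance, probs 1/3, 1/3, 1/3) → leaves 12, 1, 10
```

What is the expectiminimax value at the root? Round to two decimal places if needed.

7.67

B (Chance): 1/3·70 + 1/3·45 + 1/3·30 = 48.33
C (Maxine): max(67, 62) = 67
D (Chance): 1/3·12 + 1/3·1 + 1/3·10 = 7.67
Root (Minnie): min(48.33, 67, 7.67) = 7.67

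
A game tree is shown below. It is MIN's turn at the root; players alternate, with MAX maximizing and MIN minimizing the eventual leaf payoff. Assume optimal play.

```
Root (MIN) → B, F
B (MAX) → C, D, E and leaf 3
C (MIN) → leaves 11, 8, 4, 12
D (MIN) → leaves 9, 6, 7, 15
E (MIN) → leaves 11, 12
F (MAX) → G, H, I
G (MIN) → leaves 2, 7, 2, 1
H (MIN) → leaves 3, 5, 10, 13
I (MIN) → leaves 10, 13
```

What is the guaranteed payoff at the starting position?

10

C (MIN): min(11, 8, 4, 12) = 4
D (MIN): min(9, 6, 7, 15) = 6
E (MIN): min(11, 12) = 11
B (MAX): max(4, 6, 11, 3) = 11
G (MIN): min(2, 7, 2, 1) = 1
H (MIN): min(3, 5, 10, 13) = 3
I (MIN): min(10, 13) = 10
F (MAX): max(1, 3, 10) = 10
Root (MIN): min(11, 10) = 10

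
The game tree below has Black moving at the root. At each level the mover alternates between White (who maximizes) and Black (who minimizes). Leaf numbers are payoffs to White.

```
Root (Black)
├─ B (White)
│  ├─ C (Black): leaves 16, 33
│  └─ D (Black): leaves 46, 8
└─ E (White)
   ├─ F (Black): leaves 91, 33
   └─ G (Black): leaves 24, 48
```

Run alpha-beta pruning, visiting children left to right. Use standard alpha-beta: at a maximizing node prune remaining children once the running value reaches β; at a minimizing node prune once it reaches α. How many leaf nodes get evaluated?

6

C [α=-∞,β=+∞]: v=16
D [α=16,β=+∞]: v=8
B [α=-∞,β=+∞]: v=16
F [α=-∞,β=16]: v=33
E [α=-∞,β=16]: v=33 after child 1 ≥ β → β-cutoff, skip 1
Root [α=-∞,β=+∞]: v=16
Leaves evaluated: 6 of 8.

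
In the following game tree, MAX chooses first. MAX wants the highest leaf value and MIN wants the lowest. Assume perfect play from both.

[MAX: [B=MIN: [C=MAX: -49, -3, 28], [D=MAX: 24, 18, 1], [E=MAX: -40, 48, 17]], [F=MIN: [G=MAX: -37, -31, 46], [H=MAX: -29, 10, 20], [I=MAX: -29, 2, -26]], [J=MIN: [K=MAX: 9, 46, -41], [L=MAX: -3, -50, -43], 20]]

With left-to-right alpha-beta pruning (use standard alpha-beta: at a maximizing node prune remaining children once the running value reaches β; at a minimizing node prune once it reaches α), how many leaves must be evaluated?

20

C [α=-∞,β=+∞]: v=28
D [α=-∞,β=28]: v=24
E [α=-∞,β=24]: v=48 after child 2 ≥ β → β-cutoff, skip 1
B [α=-∞,β=+∞]: v=24
G [α=24,β=+∞]: v=46
H [α=24,β=46]: v=20
F [α=24,β=+∞]: v=20 after child 2 ≤ α → α-cutoff, skip 1
K [α=24,β=+∞]: v=46
L [α=24,β=46]: v=-3
J [α=24,β=+∞]: v=-3 after child 2 ≤ α → α-cutoff, skip 1
Root [α=-∞,β=+∞]: v=24
Leaves evaluated: 20 of 25.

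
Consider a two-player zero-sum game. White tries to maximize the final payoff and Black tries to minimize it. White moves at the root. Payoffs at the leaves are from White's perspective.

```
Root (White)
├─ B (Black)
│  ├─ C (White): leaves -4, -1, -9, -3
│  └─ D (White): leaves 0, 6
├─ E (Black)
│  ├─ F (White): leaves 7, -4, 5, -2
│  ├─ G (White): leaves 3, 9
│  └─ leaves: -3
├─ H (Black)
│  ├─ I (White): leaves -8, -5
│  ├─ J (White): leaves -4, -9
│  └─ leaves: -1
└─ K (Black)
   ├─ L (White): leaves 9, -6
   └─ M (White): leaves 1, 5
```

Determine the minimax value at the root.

C (White): max(-4, -1, -9, -3) = -1
D (White): max(0, 6) = 6
B (Black): min(-1, 6) = -1
F (White): max(7, -4, 5, -2) = 7
G (White): max(3, 9) = 9
E (Black): min(7, 9, -3) = -3
I (White): max(-8, -5) = -5
J (White): max(-4, -9) = -4
H (Black): min(-5, -4, -1) = -5
L (White): max(9, -6) = 9
M (White): max(1, 5) = 5
K (Black): min(9, 5) = 5
Root (White): max(-1, -3, -5, 5) = 5

5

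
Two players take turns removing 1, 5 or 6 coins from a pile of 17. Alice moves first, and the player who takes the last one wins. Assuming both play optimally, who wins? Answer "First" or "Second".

First

Positions where the player to move wins (W) vs loses (L):
i:   0  1  2  3  4  5  6  7  8  9 10 11 12 13 14 15 16 17
     L  W  L  W  L  W  W  W  W  W  W  L  W  L  W  L  W  W
Position 17 is W, so the first player wins.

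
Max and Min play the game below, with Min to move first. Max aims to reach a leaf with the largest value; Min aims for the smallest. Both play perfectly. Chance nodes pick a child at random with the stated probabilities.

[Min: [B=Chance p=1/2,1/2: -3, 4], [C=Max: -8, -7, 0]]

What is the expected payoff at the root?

B (Chance): 1/2·-3 + 1/2·4 = 0.5
C (Max): max(-8, -7, 0) = 0
Root (Min): min(0.5, 0) = 0

0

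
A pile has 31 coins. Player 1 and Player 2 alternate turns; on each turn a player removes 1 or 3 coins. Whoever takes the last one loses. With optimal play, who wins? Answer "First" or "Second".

Second

i:   0  1  2  3  4  5  6  7  8  9 10 11 12 13 14 15 16 17 18 19 20 21 22 23 24 25 26 27 28 29 30 31
     W  L  W  L  W  L  W  L  W  L  W  L  W  L  W  L  W  L  W  L  W  L  W  L  W  L  W  L  W  L  W  L
Position 31 is L, so the second player wins.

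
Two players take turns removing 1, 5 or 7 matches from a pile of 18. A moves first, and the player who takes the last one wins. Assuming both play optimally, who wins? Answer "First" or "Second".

Positions where the player to move wins (W) vs loses (L):
i:   0  1  2  3  4  5  6  7  8  9 10 11 12 13 14 15 16 17 18
     L  W  L  W  L  W  L  W  L  W  L  W  L  W  L  W  L  W  L
Position 18 is L, so the second player wins.

Second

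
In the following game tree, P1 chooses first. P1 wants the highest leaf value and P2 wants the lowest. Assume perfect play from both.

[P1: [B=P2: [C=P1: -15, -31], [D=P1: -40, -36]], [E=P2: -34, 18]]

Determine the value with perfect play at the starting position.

-34

C (P1): max(-15, -31) = -15
D (P1): max(-40, -36) = -36
B (P2): min(-15, -36) = -36
E (P2): min(-34, 18) = -34
Root (P1): max(-36, -34) = -34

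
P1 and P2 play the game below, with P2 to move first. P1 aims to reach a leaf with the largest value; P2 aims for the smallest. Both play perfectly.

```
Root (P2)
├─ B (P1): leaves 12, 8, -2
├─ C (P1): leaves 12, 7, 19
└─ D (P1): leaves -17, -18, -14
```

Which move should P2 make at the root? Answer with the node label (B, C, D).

B (P1): max(12, 8, -2) = 12
C (P1): max(12, 7, 19) = 19
D (P1): max(-17, -18, -14) = -14
Root (P2): min(12, 19, -14) = -14
P2 picks the child with the lowest value: D (value -14).

D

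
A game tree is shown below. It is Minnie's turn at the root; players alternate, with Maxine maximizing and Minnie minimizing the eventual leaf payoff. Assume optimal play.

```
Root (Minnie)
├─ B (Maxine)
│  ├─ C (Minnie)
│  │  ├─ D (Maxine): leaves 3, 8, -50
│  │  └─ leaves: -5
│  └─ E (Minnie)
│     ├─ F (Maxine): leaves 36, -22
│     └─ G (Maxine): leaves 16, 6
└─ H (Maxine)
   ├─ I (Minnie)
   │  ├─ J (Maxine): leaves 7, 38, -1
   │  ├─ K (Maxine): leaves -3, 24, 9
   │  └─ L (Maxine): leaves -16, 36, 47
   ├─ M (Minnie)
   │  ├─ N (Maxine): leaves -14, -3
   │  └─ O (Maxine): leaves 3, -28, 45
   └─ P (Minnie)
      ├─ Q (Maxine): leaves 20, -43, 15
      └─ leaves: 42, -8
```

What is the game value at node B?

D: max(3, 8, -50) = 8
C: min(8, -5) = -5
F: max(36, -22) = 36
G: max(16, 6) = 16
E: min(36, 16) = 16
B: max(-5, 16) = 16

16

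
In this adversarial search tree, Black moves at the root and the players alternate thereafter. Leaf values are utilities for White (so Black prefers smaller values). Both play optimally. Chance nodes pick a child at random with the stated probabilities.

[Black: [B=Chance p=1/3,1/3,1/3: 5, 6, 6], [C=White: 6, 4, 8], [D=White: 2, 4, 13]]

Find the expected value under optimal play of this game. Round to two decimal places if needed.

B (Chance): 1/3·5 + 1/3·6 + 1/3·6 = 5.67
C (White): max(6, 4, 8) = 8
D (White): max(2, 4, 13) = 13
Root (Black): min(5.67, 8, 13) = 5.67

5.67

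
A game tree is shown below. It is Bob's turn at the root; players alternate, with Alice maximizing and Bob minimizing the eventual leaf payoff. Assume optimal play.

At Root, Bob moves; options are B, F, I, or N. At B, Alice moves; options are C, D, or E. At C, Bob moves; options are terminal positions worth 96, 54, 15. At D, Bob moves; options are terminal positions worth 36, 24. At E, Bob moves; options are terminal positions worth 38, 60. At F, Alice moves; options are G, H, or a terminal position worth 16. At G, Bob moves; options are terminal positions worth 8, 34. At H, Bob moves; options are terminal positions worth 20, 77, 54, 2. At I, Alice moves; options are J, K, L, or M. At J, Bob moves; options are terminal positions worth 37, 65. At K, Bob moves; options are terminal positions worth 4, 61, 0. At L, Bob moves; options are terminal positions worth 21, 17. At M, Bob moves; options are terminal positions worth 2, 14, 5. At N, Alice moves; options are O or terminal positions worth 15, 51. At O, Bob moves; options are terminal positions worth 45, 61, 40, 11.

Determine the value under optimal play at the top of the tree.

16

C (Bob): min(96, 54, 15) = 15
D (Bob): min(36, 24) = 24
E (Bob): min(38, 60) = 38
B (Alice): max(15, 24, 38) = 38
G (Bob): min(8, 34) = 8
H (Bob): min(20, 77, 54, 2) = 2
F (Alice): max(8, 2, 16) = 16
J (Bob): min(37, 65) = 37
K (Bob): min(4, 61, 0) = 0
L (Bob): min(21, 17) = 17
M (Bob): min(2, 14, 5) = 2
I (Alice): max(37, 0, 17, 2) = 37
O (Bob): min(45, 61, 40, 11) = 11
N (Alice): max(11, 15, 51) = 51
Root (Bob): min(38, 16, 37, 51) = 16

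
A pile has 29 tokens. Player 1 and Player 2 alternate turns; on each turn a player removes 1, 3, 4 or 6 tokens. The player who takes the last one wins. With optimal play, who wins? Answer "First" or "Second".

First

Compute winning (W) and losing (L) positions by backward induction:
i:   0  1  2  3  4  5  6  7  8  9 10 11 12 13 14 15 16 17 18 19 20 21 22 23 24 25 26 27 28 29
     L  W  L  W  W  W  W  L  W  L  W  W  W  W  L  W  L  W  W  W  W  L  W  L  W  W  W  W  L  W
Position 29 is W, so the first player wins.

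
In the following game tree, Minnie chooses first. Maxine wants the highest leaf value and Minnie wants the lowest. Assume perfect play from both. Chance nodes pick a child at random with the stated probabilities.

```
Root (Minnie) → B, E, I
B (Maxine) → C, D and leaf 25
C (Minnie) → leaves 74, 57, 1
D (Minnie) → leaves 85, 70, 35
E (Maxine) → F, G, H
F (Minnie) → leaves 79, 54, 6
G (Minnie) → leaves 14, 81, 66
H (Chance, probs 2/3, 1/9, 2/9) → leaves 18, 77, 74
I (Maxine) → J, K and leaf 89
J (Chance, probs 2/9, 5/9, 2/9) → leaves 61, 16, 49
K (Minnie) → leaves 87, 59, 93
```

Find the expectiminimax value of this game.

35

C (Minnie): min(74, 57, 1) = 1
D (Minnie): min(85, 70, 35) = 35
B (Maxine): max(1, 35, 25) = 35
F (Minnie): min(79, 54, 6) = 6
G (Minnie): min(14, 81, 66) = 14
H (Chance): 2/3·18 + 1/9·77 + 2/9·74 = 37
E (Maxine): max(6, 14, 37) = 37
J (Chance): 2/9·61 + 5/9·16 + 2/9·49 = 33.33
K (Minnie): min(87, 59, 93) = 59
I (Maxine): max(33.33, 59, 89) = 89
Root (Minnie): min(35, 37, 89) = 35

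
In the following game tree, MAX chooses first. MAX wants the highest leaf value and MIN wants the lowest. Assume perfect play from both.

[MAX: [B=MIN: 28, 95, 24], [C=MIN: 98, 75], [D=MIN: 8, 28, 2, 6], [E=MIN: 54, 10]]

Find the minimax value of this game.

B (MIN): min(28, 95, 24) = 24
C (MIN): min(98, 75) = 75
D (MIN): min(8, 28, 2, 6) = 2
E (MIN): min(54, 10) = 10
Root (MAX): max(24, 75, 2, 10) = 75

75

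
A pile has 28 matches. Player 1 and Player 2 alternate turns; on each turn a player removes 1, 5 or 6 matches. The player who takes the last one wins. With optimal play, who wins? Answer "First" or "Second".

i:   0  1  2  3  4  5  6  7  8  9 10 11 12 13 14 15 16 17 18 19 20 21 22 23 24 25 26 27 28
     L  W  L  W  L  W  W  W  W  W  W  L  W  L  W  L  W  W  W  W  W  W  L  W  L  W  L  W  W
Position 28 is W, so the first player wins.

First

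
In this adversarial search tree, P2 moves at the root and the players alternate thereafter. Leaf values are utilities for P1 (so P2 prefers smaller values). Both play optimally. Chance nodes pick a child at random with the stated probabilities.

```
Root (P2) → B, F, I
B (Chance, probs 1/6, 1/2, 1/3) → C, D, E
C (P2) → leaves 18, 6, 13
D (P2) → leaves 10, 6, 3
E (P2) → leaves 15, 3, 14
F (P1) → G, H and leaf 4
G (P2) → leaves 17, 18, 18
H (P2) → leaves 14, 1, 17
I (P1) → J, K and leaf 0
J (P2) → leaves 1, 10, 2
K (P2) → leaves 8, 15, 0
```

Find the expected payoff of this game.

1

C (P2): min(18, 6, 13) = 6
D (P2): min(10, 6, 3) = 3
E (P2): min(15, 3, 14) = 3
B (Chance): 1/6·6 + 1/2·3 + 1/3·3 = 3.5
G (P2): min(17, 18, 18) = 17
H (P2): min(14, 1, 17) = 1
F (P1): max(17, 1, 4) = 17
J (P2): min(1, 10, 2) = 1
K (P2): min(8, 15, 0) = 0
I (P1): max(1, 0, 0) = 1
Root (P2): min(3.5, 17, 1) = 1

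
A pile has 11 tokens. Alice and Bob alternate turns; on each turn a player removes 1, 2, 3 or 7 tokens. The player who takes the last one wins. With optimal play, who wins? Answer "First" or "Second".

Compute winning (W) and losing (L) positions by backward induction:
i:   0  1  2  3  4  5  6  7  8  9 10 11
     L  W  W  W  L  W  W  W  L  W  W  W
Position 11 is W, so the first player wins.

First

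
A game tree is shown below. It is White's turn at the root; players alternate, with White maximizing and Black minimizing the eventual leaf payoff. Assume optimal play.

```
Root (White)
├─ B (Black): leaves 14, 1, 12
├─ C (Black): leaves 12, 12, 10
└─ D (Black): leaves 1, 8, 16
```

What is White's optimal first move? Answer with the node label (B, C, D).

C

B (Black): min(14, 1, 12) = 1
C (Black): min(12, 12, 10) = 10
D (Black): min(1, 8, 16) = 1
Root (White): max(1, 10, 1) = 10
White picks the child with the highest value: C (value 10).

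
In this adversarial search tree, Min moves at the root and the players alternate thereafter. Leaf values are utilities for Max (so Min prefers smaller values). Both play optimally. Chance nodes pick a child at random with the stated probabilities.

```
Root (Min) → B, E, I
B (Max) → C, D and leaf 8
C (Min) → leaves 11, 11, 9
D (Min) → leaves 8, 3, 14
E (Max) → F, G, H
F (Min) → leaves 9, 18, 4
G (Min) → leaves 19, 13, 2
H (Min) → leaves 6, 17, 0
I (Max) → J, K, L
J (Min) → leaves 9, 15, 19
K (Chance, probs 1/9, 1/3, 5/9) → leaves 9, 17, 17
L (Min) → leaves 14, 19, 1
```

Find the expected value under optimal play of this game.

4

C (Min): min(11, 11, 9) = 9
D (Min): min(8, 3, 14) = 3
B (Max): max(9, 3, 8) = 9
F (Min): min(9, 18, 4) = 4
G (Min): min(19, 13, 2) = 2
H (Min): min(6, 17, 0) = 0
E (Max): max(4, 2, 0) = 4
J (Min): min(9, 15, 19) = 9
K (Chance): 1/9·9 + 1/3·17 + 5/9·17 = 16.11
L (Min): min(14, 19, 1) = 1
I (Max): max(9, 16.11, 1) = 16.11
Root (Min): min(9, 4, 16.11) = 4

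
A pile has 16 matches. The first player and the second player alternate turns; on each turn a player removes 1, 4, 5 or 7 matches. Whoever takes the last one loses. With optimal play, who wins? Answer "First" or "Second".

W/L table (W = player to move can force a win):
i:   0  1  2  3  4  5  6  7  8  9 10 11 12 13 14 15 16
     W  L  W  L  W  W  W  W  W  L  W  L  W  W  W  W  W
Position 16 is W, so the first player wins.

First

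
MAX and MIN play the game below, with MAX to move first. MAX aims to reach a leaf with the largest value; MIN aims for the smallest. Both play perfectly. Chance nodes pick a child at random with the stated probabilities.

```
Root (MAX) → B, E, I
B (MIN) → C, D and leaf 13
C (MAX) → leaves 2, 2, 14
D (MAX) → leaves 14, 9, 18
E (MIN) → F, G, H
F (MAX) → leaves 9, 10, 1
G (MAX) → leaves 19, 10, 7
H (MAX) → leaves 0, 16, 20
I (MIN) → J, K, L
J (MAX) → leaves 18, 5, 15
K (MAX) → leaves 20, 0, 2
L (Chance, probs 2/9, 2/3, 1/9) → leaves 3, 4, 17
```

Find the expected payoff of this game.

13

C (MAX): max(2, 2, 14) = 14
D (MAX): max(14, 9, 18) = 18
B (MIN): min(14, 18, 13) = 13
F (MAX): max(9, 10, 1) = 10
G (MAX): max(19, 10, 7) = 19
H (MAX): max(0, 16, 20) = 20
E (MIN): min(10, 19, 20) = 10
J (MAX): max(18, 5, 15) = 18
K (MAX): max(20, 0, 2) = 20
L (Chance): 2/9·3 + 2/3·4 + 1/9·17 = 5.22
I (MIN): min(18, 20, 5.22) = 5.22
Root (MAX): max(13, 10, 5.22) = 13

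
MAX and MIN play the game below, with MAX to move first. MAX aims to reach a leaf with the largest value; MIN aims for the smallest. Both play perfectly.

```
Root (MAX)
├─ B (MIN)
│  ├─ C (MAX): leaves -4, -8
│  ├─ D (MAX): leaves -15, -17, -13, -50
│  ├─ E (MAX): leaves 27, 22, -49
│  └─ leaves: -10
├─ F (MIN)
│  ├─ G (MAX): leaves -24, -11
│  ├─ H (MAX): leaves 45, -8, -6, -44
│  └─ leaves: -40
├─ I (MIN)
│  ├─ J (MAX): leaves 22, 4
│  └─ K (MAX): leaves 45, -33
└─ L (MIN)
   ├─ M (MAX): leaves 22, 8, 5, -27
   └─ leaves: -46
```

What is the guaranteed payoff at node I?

22

J: max(22, 4) = 22
K: max(45, -33) = 45
I: min(22, 45) = 22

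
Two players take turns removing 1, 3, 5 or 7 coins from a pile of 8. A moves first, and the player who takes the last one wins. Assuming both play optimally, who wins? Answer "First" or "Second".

W/L table (W = player to move can force a win):
i:   0  1  2  3  4  5  6  7  8
     L  W  L  W  L  W  L  W  L
Position 8 is L, so the second player wins.

Second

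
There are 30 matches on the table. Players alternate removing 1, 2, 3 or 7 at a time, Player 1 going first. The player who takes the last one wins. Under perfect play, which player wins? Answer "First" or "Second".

First

i:   0  1  2  3  4  5  6  7  8  9 10 11 12 13 14 15 16 17 18 19 20 21 22 23 24 25 26 27 28 29 30
     L  W  W  W  L  W  W  W  L  W  W  W  L  W  W  W  L  W  W  W  L  W  W  W  L  W  W  W  L  W  W
Position 30 is W, so the first player wins.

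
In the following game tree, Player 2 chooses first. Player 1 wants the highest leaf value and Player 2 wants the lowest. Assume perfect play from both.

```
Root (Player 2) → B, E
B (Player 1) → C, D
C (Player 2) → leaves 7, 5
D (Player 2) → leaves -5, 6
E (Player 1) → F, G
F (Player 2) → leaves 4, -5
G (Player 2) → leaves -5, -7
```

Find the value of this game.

-5

C (Player 2): min(7, 5) = 5
D (Player 2): min(-5, 6) = -5
B (Player 1): max(5, -5) = 5
F (Player 2): min(4, -5) = -5
G (Player 2): min(-5, -7) = -7
E (Player 1): max(-5, -7) = -5
Root (Player 2): min(5, -5) = -5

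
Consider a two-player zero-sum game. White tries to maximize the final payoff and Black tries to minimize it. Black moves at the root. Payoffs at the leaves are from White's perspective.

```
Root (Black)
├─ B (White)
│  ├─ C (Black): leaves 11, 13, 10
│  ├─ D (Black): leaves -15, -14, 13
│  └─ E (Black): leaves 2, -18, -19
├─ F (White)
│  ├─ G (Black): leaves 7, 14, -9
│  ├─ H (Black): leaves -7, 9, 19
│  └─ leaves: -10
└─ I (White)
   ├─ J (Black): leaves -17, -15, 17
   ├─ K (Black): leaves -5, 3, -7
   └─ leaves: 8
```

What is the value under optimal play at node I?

J: min(-17, -15, 17) = -17
K: min(-5, 3, -7) = -7
I: max(-17, -7, 8) = 8

8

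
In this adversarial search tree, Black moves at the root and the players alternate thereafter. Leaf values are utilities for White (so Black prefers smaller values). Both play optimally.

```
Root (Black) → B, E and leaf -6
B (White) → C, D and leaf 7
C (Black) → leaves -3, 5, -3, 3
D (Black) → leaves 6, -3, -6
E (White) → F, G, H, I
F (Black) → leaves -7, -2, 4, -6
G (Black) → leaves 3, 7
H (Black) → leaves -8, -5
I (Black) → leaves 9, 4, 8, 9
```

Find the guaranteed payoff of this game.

-6

C (Black): min(-3, 5, -3, 3) = -3
D (Black): min(6, -3, -6) = -6
B (White): max(-3, -6, 7) = 7
F (Black): min(-7, -2, 4, -6) = -7
G (Black): min(3, 7) = 3
H (Black): min(-8, -5) = -8
I (Black): min(9, 4, 8, 9) = 4
E (White): max(-7, 3, -8, 4) = 4
Root (Black): min(7, 4, -6) = -6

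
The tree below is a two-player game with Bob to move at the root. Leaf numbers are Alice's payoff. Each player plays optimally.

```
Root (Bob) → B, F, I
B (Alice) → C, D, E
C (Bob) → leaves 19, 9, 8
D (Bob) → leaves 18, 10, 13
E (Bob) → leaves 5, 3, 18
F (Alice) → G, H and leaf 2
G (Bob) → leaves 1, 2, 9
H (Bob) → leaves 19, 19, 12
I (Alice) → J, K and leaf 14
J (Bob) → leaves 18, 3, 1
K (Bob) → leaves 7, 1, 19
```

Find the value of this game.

10

C (Bob): min(19, 9, 8) = 8
D (Bob): min(18, 10, 13) = 10
E (Bob): min(5, 3, 18) = 3
B (Alice): max(8, 10, 3) = 10
G (Bob): min(1, 2, 9) = 1
H (Bob): min(19, 19, 12) = 12
F (Alice): max(1, 12, 2) = 12
J (Bob): min(18, 3, 1) = 1
K (Bob): min(7, 1, 19) = 1
I (Alice): max(1, 1, 14) = 14
Root (Bob): min(10, 12, 14) = 10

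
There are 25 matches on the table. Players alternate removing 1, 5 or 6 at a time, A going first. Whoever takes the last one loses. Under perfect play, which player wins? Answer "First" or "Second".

Second

Positions where the player to move wins (W) vs loses (L):
i:   0  1  2  3  4  5  6  7  8  9 10 11 12 13 14 15 16 17 18 19 20 21 22 23 24 25
     W  L  W  L  W  L  W  W  W  W  W  W  L  W  L  W  L  W  W  W  W  W  W  L  W  L
Position 25 is L, so the second player wins.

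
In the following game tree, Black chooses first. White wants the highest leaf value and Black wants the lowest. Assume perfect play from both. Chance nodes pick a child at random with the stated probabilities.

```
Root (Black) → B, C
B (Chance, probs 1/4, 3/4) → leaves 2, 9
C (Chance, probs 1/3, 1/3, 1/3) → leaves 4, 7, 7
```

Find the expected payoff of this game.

B (Chance): 1/4·2 + 3/4·9 = 7.25
C (Chance): 1/3·4 + 1/3·7 + 1/3·7 = 6
Root (Black): min(7.25, 6) = 6

6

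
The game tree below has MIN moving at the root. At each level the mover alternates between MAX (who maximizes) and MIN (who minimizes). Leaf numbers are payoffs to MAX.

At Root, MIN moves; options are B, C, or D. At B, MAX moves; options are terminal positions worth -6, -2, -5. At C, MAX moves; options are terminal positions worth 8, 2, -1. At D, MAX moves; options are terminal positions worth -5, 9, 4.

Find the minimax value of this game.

-2

B (MAX): max(-6, -2, -5) = -2
C (MAX): max(8, 2, -1) = 8
D (MAX): max(-5, 9, 4) = 9
Root (MIN): min(-2, 8, 9) = -2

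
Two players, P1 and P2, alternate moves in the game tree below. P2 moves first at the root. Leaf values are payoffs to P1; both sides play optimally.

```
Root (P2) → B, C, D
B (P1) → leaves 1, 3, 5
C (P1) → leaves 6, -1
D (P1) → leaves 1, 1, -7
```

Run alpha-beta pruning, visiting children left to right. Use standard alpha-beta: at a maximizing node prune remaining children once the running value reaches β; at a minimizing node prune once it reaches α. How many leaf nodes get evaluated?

7

B [α=-∞,β=+∞]: v=5
C [α=-∞,β=5]: v=6 after child 1 ≥ β → β-cutoff, skip 1
D [α=-∞,β=5]: v=1
Root [α=-∞,β=+∞]: v=1
Leaves evaluated: 7 of 8.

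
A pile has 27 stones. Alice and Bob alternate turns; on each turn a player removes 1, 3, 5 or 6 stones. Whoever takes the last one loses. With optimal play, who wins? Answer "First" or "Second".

W/L table (W = player to move can force a win):
i:   0  1  2  3  4  5  6  7  8  9 10 11 12 13 14 15 16 17 18 19 20 21 22 23 24 25 26 27
     W  L  W  L  W  L  W  W  W  W  W  W  L  W  L  W  L  W  W  W  W  W  W  L  W  L  W  L
Position 27 is L, so the second player wins.

Second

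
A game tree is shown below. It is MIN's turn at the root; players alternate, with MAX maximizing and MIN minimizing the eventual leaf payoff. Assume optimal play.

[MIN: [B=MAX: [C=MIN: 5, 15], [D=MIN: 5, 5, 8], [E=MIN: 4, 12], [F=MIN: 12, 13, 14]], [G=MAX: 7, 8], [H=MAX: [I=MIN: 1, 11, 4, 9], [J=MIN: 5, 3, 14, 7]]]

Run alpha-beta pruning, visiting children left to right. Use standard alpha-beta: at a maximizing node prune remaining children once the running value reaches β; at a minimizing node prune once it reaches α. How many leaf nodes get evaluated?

C [α=-∞,β=+∞]: v=5
D [α=5,β=+∞]: v=5 after child 1 ≤ α → α-cutoff, skip 2
E [α=5,β=+∞]: v=4 after child 1 ≤ α → α-cutoff, skip 1
F [α=5,β=+∞]: v=12
B [α=-∞,β=+∞]: v=12
G [α=-∞,β=12]: v=8
I [α=-∞,β=8]: v=1
J [α=1,β=8]: v=3
H [α=-∞,β=8]: v=3
Root [α=-∞,β=+∞]: v=3
Leaves evaluated: 17 of 20.

17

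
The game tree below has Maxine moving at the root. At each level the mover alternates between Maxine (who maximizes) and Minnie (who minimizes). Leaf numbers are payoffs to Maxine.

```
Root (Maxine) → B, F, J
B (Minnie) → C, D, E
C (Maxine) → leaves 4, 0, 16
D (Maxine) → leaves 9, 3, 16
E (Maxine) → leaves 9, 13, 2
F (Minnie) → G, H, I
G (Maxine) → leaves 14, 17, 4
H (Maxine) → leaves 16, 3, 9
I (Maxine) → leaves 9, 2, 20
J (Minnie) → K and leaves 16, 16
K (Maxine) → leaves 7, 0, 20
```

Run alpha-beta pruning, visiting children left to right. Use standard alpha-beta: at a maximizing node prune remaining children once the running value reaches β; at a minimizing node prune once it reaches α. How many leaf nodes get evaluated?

C [α=-∞,β=+∞]: v=16
D [α=-∞,β=16]: v=16
E [α=-∞,β=16]: v=13
B [α=-∞,β=+∞]: v=13
G [α=13,β=+∞]: v=17
H [α=13,β=17]: v=16
I [α=13,β=16]: v=20
F [α=13,β=+∞]: v=16
K [α=16,β=+∞]: v=20
J [α=16,β=+∞]: v=16 after child 2 ≤ α → α-cutoff, skip 1
Root [α=-∞,β=+∞]: v=16
Leaves evaluated: 22 of 23.

22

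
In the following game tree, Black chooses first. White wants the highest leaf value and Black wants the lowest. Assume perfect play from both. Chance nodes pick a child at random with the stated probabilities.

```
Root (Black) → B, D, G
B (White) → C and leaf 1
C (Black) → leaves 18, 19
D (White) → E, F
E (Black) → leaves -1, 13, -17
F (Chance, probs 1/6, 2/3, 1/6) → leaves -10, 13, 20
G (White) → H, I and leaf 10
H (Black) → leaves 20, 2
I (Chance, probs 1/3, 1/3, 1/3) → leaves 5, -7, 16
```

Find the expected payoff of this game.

C (Black): min(18, 19) = 18
B (White): max(18, 1) = 18
E (Black): min(-1, 13, -17) = -17
F (Chance): 1/6·-10 + 2/3·13 + 1/6·20 = 10.33
D (White): max(-17, 10.33) = 10.33
H (Black): min(20, 2) = 2
I (Chance): 1/3·5 + 1/3·-7 + 1/3·16 = 4.67
G (White): max(2, 4.67, 10) = 10
Root (Black): min(18, 10.33, 10) = 10

10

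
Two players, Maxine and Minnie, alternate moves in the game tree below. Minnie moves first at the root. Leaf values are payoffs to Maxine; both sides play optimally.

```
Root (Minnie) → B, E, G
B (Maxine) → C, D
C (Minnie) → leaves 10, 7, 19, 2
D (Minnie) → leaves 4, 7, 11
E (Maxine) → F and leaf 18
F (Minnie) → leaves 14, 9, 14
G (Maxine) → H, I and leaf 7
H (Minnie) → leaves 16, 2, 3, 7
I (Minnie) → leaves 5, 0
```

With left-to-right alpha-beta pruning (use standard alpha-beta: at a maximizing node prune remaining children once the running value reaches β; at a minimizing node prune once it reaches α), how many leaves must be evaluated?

17

C [α=-∞,β=+∞]: v=2
D [α=2,β=+∞]: v=4
B [α=-∞,β=+∞]: v=4
F [α=-∞,β=4]: v=9
E [α=-∞,β=4]: v=9 after child 1 ≥ β → β-cutoff, skip 1
H [α=-∞,β=4]: v=2
I [α=2,β=4]: v=0
G [α=-∞,β=4]: v=7
Root [α=-∞,β=+∞]: v=4
Leaves evaluated: 17 of 18.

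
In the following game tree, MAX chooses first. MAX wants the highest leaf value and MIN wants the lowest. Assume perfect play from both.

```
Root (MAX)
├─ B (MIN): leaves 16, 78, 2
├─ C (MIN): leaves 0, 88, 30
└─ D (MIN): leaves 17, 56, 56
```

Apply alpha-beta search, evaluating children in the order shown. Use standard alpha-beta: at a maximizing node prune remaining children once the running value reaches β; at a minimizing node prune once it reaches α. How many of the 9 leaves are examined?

B [α=-∞,β=+∞]: v=2
C [α=2,β=+∞]: v=0 after child 1 ≤ α → α-cutoff, skip 2
D [α=2,β=+∞]: v=17
Root [α=-∞,β=+∞]: v=17
Leaves evaluated: 7 of 9.

7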